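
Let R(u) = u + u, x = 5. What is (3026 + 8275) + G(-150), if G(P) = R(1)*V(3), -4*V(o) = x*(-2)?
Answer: 11306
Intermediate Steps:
V(o) = 5/2 (V(o) = -5*(-2)/4 = -¼*(-10) = 5/2)
R(u) = 2*u
G(P) = 5 (G(P) = (2*1)*(5/2) = 2*(5/2) = 5)
(3026 + 8275) + G(-150) = (3026 + 8275) + 5 = 11301 + 5 = 11306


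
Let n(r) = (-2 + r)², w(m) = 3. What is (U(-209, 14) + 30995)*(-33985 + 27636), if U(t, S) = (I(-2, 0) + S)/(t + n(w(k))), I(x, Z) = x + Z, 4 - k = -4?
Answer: -10232918213/52 ≈ -1.9679e+8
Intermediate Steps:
k = 8 (k = 4 - 1*(-4) = 4 + 4 = 8)
I(x, Z) = Z + x
U(t, S) = (-2 + S)/(1 + t) (U(t, S) = ((0 - 2) + S)/(t + (-2 + 3)²) = (-2 + S)/(t + 1²) = (-2 + S)/(t + 1) = (-2 + S)/(1 + t))
(U(-209, 14) + 30995)*(-33985 + 27636) = ((-2 + 14)/(1 - 209) + 30995)*(-33985 + 27636) = (12/(-208) + 30995)*(-6349) = (-1/208*12 + 30995)*(-6349) = (-3/52 + 30995)*(-6349) = (1611737/52)*(-6349) = -10232918213/52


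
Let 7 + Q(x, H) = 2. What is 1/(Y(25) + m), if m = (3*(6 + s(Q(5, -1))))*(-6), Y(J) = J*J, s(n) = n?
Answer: 1/607 ≈ 0.0016474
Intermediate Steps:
Q(x, H) = -5 (Q(x, H) = -7 + 2 = -5)
Y(J) = J**2
m = -18 (m = (3*(6 - 5))*(-6) = (3*1)*(-6) = 3*(-6) = -18)
1/(Y(25) + m) = 1/(25**2 - 18) = 1/(625 - 18) = 1/607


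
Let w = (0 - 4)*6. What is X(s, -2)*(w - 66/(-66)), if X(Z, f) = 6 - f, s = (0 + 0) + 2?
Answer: -184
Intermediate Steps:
w = -24 (w = -4*6 = -24)
s = 2 (s = 0 + 2 = 2)
X(s, -2)*(w - 66/(-66)) = (6 - 1*(-2))*(-24 - 66/(-66)) = (6 + 2)*(-24 - 66*(-1/66)) = 8*(-24 + 1) = 8*(-23) = -184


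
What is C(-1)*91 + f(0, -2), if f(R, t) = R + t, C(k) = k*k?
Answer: 89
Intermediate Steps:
C(k) = k**2
C(-1)*91 + f(0, -2) = (-1)**2*91 + (0 - 2) = 1*91 - 2 = 91 - 2 = 89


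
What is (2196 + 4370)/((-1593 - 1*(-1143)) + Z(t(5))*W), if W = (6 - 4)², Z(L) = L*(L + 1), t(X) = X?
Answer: -3283/165 ≈ -19.897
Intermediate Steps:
Z(L) = L*(1 + L)
W = 4 (W = 2² = 4)
(2196 + 4370)/((-1593 - 1*(-1143)) + Z(t(5))*W) = (2196 + 4370)/((-1593 - 1*(-1143)) + (5*(1 + 5))*4) = 6566/((-1593 + 1143) + (5*6)*4) = 6566/(-450 + 30*4) = 6566/(-450 + 120) = 6566/(-330) = 6566*(-1/330) = -3283/165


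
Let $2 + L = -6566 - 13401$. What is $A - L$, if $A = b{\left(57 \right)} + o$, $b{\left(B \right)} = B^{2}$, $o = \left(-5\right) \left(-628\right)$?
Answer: $26358$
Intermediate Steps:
$L = -19969$ ($L = -2 - 19967 = -19969$)
$o = 3140$
$A = 6389$ ($A = 57^{2} + 3140 = 3249 + 3140 = 6389$)
$A - L = 6389 - -19969 = 6389 + 19969 = 26358$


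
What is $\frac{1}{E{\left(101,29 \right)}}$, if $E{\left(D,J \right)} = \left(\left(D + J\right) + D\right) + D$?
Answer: $\frac{1}{332} \approx 0.003012$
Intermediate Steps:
$E{\left(D,J \right)} = J + 3 D$ ($E{\left(D,J \right)} = \left(J + 2 D\right) + D = J + 3 D$)
$\frac{1}{E{\left(101,29 \right)}} = \frac{1}{29 + 3 \cdot 101} = \frac{1}{29 + 303} = \frac{1}{332}$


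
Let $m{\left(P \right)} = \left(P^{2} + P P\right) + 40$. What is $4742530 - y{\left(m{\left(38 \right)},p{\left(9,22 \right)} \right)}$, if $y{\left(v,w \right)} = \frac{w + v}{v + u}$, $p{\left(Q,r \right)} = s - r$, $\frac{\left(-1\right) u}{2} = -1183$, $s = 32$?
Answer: $\frac{12553475441}{2647} \approx 4.7425 \cdot 10^{6}$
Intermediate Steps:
$u = 2366$ ($u = \left(-2\right) \left(-1183\right) = 2366$)
$m{\left(P \right)} = 40 + 2 P^{2}$ ($m{\left(P \right)} = \left(P^{2} + P^{2}\right) + 40 = 2 P^{2} + 40 = 40 + 2 P^{2}$)
$p{\left(Q,r \right)} = 32 - r$
$y{\left(v,w \right)} = \frac{v + w}{2366 + v}$ ($y{\left(v,w \right)} = \frac{w + v}{v + 2366} = \frac{v + w}{2366 + v}$)
$4742530 - y{\left(m{\left(38 \right)},p{\left(9,22 \right)} \right)} = 4742530 - \frac{\left(40 + 2 \cdot 38^{2}\right) + \left(32 - 22\right)}{2366 + \left(40 + 2 \cdot 38^{2}\right)} = 4742530 - \frac{\left(40 + 2 \cdot 1444\right) + \left(32 - 22\right)}{2366 + \left(40 + 2 \cdot 1444\right)} = 4742530 - \frac{\left(40 + 2888\right) + 10}{2366 + \left(40 + 2888\right)} = 4742530 - \frac{2928 + 10}{2366 + 2928} = 4742530 - \frac{1}{5294} \cdot 2938 = 4742530 - \frac{1469}{2647} = \frac{12553475441}{2647}$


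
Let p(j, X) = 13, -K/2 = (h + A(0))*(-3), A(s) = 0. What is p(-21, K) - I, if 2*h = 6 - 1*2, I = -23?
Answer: 36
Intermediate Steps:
h = 2 (h = (6 - 1*2)/2 = (6 - 2)/2 = (½)*4 = 2)
K = 12 (K = -2*(2 + 0)*(-3) = -4*(-3) = -2*(-6) = 12)
p(-21, K) - I = 13 - 1*(-23) = 13 + 23 = 36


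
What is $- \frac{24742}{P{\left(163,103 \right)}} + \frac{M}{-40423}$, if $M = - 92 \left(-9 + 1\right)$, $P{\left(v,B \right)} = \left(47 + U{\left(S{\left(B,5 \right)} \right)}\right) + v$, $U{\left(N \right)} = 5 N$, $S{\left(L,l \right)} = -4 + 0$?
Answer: $- \frac{500142853}{3840185} \approx -130.24$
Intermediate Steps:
$S{\left(L,l \right)} = -4$
$P{\left(v,B \right)} = 27 + v$ ($P{\left(v,B \right)} = \left(47 + 5 \left(-4\right)\right) + v = \left(47 - 20\right) + v = 27 + v$)
$M = 736$ ($M = \left(-92\right) \left(-8\right) = 736$)
$- \frac{24742}{P{\left(163,103 \right)}} + \frac{M}{-40423} = - \frac{24742}{27 + 163} + \frac{736}{-40423} = - \frac{24742}{190} + 736 \left(- \frac{1}{40423}\right) = \left(-24742\right) \frac{1}{190} - \frac{736}{40423} = - \frac{12371}{95} - \frac{736}{40423} = - \frac{500142853}{3840185}$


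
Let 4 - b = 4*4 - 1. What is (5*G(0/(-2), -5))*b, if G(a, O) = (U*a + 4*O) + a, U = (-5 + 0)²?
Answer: 1100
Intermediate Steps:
b = -11 (b = 4 - (4*4 - 1) = 4 - (16 - 1) = 4 - 1*15 = 4 - 15 = -11)
U = 25 (U = (-5)² = 25)
G(a, O) = 4*O + 26*a (G(a, O) = (25*a + 4*O) + a = (4*O + 25*a) + a = 4*O + 26*a)
(5*G(0/(-2), -5))*b = (5*(4*(-5) + 26*(0/(-2))))*(-11) = (5*(-20 + 26*(0*(-½))))*(-11) = (5*(-20 + 26*0))*(-11) = (5*(-20 + 0))*(-11) = (5*(-20))*(-11) = -100*(-11) = 1100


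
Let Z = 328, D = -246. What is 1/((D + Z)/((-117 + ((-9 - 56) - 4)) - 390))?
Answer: -288/41 ≈ -7.0244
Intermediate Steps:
1/((D + Z)/((-117 + ((-9 - 56) - 4)) - 390)) = 1/((-246 + 328)/((-117 + ((-9 - 56) - 4)) - 390)) = 1/(82/((-117 + (-65 - 4)) - 390)) = 1/(82/((-117 - 69) - 390)) = 1/(82/(-186 - 390)) = 1/(82/(-576)) = 1/(82*(-1/576)) = 1/(-41/288) = -288/41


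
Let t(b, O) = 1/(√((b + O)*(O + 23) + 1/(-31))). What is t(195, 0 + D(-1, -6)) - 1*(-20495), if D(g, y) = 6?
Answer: 20495 + √5601638/180698 ≈ 20495.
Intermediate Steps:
t(b, O) = (-1/31 + (23 + O)*(O + b))^(-½) (t(b, O) = 1/(√((O + b)*(23 + O) - 1/31)) = 1/(√((23 + O)*(O + b) - 1/31)) = 1/(√(-1/31 + (23 + O)*(O + b))) = (-1/31 + (23 + O)*(O + b))^(-½))
t(195, 0 + D(-1, -6)) - 1*(-20495) = √31/√(-1 + 31*(0 + 6)² + 713*(0 + 6) + 713*195 + 31*(0 + 6)*195) - 1*(-20495) = √31/√(-1 + 31*6² + 713*6 + 139035 + 31*6*195) + 20495 = √31/√(-1 + 31*36 + 4278 + 139035 + 36270) + 20495 = √31/√(-1 + 1116 + 4278 + 139035 + 36270) + 20495 = √31/√180698 + 20495 = √31*(√180698/180698) + 20495 = √5601638/180698 + 20495 = 20495 + √5601638/180698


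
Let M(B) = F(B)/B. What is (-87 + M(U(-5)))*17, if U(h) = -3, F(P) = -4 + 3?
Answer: -4420/3 ≈ -1473.3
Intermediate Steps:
F(P) = -1
M(B) = -1/B
(-87 + M(U(-5)))*17 = (-87 - 1/(-3))*17 = (-87 - 1*(-⅓))*17 = (-87 + ⅓)*17 = -260/3*17 = -4420/3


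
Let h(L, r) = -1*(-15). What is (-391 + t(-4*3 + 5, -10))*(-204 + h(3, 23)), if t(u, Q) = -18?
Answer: 77301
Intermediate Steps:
h(L, r) = 15
(-391 + t(-4*3 + 5, -10))*(-204 + h(3, 23)) = (-391 - 18)*(-204 + 15) = -409*(-189) = 77301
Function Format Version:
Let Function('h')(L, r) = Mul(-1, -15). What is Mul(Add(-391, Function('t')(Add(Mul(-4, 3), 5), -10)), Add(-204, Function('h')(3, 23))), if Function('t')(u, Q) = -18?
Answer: 77301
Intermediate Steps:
Function('h')(L, r) = 15
Mul(Add(-391, Function('t')(Add(Mul(-4, 3), 5), -10)), Add(-204, Function('h')(3, 23))) = Mul(Add(-391, -18), Add(-204, 15)) = Mul(-409, -189) = 77301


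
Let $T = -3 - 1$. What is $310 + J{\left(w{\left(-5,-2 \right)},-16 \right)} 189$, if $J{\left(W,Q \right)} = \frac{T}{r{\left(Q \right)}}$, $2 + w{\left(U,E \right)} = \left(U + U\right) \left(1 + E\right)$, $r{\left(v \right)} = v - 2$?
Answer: $352$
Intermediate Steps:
$T = -4$ ($T = -3 - 1 = -4$)
$r{\left(v \right)} = -2 + v$
$w{\left(U,E \right)} = -2 + 2 U \left(1 + E\right)$ ($w{\left(U,E \right)} = -2 + \left(U + U\right) \left(1 + E\right) = -2 + 2 U \left(1 + E\right)$)
$J{\left(W,Q \right)} = - \frac{4}{-2 + Q}$
$310 + J{\left(w{\left(-5,-2 \right)},-16 \right)} 189 = 310 + - \frac{4}{-2 - 16} \cdot 189 = 310 + - \frac{4}{-18} \cdot 189 = 310 + \left(-4\right) \left(- \frac{1}{18}\right) 189 = 310 + \frac{2}{9} \cdot 189 = 310 + 42 = 352$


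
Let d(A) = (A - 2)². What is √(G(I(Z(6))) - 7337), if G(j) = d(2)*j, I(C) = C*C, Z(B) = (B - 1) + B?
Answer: I*√7337 ≈ 85.656*I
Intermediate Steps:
Z(B) = -1 + 2*B (Z(B) = (-1 + B) + B = -1 + 2*B)
d(A) = (-2 + A)²
I(C) = C²
G(j) = 0 (G(j) = (-2 + 2)²*j = 0²*j = 0*j = 0)
√(G(I(Z(6))) - 7337) = √(0 - 7337) = √(-7337) = I*√7337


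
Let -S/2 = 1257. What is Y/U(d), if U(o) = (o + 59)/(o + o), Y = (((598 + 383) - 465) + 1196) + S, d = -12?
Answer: 19248/47 ≈ 409.53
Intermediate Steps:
S = -2514 (S = -2*1257 = -2514)
Y = -802 (Y = (((598 + 383) - 465) + 1196) - 2514 = ((981 - 465) + 1196) - 2514 = (516 + 1196) - 2514 = 1712 - 2514 = -802)
U(o) = (59 + o)/(2*o) (U(o) = (59 + o)/((2*o)) = (59 + o)*(1/(2*o)) = (59 + o)/(2*o))
Y/U(d) = -802*(-24/(59 - 12)) = -802/((1/2)*(-1/12)*47) = -802/(-47/24) = -802*(-24/47) = 19248/47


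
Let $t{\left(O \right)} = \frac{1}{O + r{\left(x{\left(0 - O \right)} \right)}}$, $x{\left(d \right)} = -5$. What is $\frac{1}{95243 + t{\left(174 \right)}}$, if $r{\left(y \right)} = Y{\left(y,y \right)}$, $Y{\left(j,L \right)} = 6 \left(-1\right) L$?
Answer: $\frac{204}{19429573} \approx 1.0499 \cdot 10^{-5}$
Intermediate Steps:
$Y{\left(j,L \right)} = - 6 L$
$r{\left(y \right)} = - 6 y$
$t{\left(O \right)} = \frac{1}{30 + O}$ ($t{\left(O \right)} = \frac{1}{O - -30} = \frac{1}{O + 30} = \frac{1}{30 + O}$)
$\frac{1}{95243 + t{\left(174 \right)}} = \frac{1}{95243 + \frac{1}{30 + 174}} = \frac{1}{95243 + \frac{1}{204}} = \frac{1}{\frac{19429573}{204}} = \frac{204}{19429573}$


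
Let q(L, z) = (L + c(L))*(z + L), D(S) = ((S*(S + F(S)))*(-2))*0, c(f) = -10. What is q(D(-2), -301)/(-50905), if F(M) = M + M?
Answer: -602/10181 ≈ -0.059130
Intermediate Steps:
F(M) = 2*M
D(S) = 0 (D(S) = ((S*(S + 2*S))*(-2))*0 = ((S*(3*S))*(-2))*0 = ((3*S²)*(-2))*0 = -6*S²*0 = 0)
q(L, z) = (-10 + L)*(L + z) (q(L, z) = (L - 10)*(z + L) = (-10 + L)*(L + z))
q(D(-2), -301)/(-50905) = (0² - 10*0 - 10*(-301) + 0*(-301))/(-50905) = (0 + 0 + 3010 + 0)*(-1/50905) = 3010*(-1/50905) = -602/10181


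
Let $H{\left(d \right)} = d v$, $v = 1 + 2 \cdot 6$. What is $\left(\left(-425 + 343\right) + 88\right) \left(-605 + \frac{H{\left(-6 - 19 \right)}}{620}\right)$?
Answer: $- \frac{225255}{62} \approx -3633.1$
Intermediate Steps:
$v = 13$ ($v = 1 + 12 = 13$)
$H{\left(d \right)} = 13 d$ ($H{\left(d \right)} = d 13 = 13 d$)
$\left(\left(-425 + 343\right) + 88\right) \left(-605 + \frac{H{\left(-6 - 19 \right)}}{620}\right) = \left(\left(-425 + 343\right) + 88\right) \left(-605 + \frac{13 \left(-6 - 19\right)}{620}\right) = \left(-82 + 88\right) \left(-605 + 13 \left(-6 - 19\right) \frac{1}{620}\right) = 6 \left(-605 + 13 \left(-25\right) \frac{1}{620}\right) = 6 \left(-605 - \frac{65}{124}\right) = 6 \left(- \frac{75085}{124}\right) = - \frac{225255}{62}$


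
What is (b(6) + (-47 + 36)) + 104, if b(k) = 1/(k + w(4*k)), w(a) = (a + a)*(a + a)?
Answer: 214831/2310 ≈ 93.000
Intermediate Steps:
w(a) = 4*a² (w(a) = (2*a)*(2*a) = 4*a²)
b(k) = 1/(k + 64*k²) (b(k) = 1/(k + 4*(4*k)²) = 1/(k + 4*(16*k²)) = 1/(k + 64*k²))
(b(6) + (-47 + 36)) + 104 = (1/(6*(1 + 64*6)) + (-47 + 36)) + 104 = (1/(6*(1 + 384)) - 11) + 104 = ((⅙)/385 - 11) + 104 = ((⅙)*(1/385) - 11) + 104 = (1/2310 - 11) + 104 = -25409/2310 + 104 = 214831/2310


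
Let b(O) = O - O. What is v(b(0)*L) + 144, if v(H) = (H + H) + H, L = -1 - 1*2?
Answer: 144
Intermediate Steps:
L = -3 (L = -1 - 2 = -3)
b(O) = 0
v(H) = 3*H (v(H) = 2*H + H = 3*H)
v(b(0)*L) + 144 = 3*(0*(-3)) + 144 = 3*0 + 144 = 0 + 144 = 144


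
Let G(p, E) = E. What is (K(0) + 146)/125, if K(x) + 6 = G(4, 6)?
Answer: 146/125 ≈ 1.1680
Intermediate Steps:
K(x) = 0 (K(x) = -6 + 6 = 0)
(K(0) + 146)/125 = (0 + 146)/125 = 146*(1/125) = 146/125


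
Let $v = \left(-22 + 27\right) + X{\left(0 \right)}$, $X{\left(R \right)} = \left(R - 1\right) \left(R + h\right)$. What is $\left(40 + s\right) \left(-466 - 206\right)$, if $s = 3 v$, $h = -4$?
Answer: $-45024$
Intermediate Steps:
$X{\left(R \right)} = \left(-1 + R\right) \left(-4 + R\right)$ ($X{\left(R \right)} = \left(R - 1\right) \left(R - 4\right) = \left(-1 + R\right) \left(-4 + R\right)$)
$v = 9$ ($v = \left(-22 + 27\right) + \left(4 + 0^{2} - 0\right) = 5 + \left(4 + 0 + 0\right) = 5 + 4 = 9$)
$s = 27$ ($s = 3 \cdot 9 = 27$)
$\left(40 + s\right) \left(-466 - 206\right) = \left(40 + 27\right) \left(-466 - 206\right) = 67 \left(-672\right) = -45024$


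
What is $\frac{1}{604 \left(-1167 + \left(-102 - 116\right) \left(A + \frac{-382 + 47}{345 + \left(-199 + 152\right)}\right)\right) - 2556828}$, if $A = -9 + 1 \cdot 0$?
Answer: $- \frac{149}{287365492} \approx -5.185 \cdot 10^{-7}$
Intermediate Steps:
$A = -9$ ($A = -9 + 0 = -9$)
$\frac{1}{604 \left(-1167 + \left(-102 - 116\right) \left(A + \frac{-382 + 47}{345 + \left(-199 + 152\right)}\right)\right) - 2556828} = \frac{1}{604 \left(-1167 + \left(-102 - 116\right) \left(-9 + \frac{-382 + 47}{345 + \left(-199 + 152\right)}\right)\right) - 2556828} = \frac{1}{604 \left(-1167 - 218 \left(-9 - \frac{335}{345 - 47}\right)\right) - 2556828} = \frac{1}{604 \left(-1167 - 218 \left(-9 - \frac{335}{298}\right)\right) - 2556828} = \frac{1}{604 \left(-1167 - - \frac{328853}{149}\right) - 2556828} = \frac{1}{604 \left(-1167 + \frac{328853}{149}\right) - 2556828} = \frac{1}{604 \cdot \frac{154970}{149} - 2556828} = \frac{1}{\frac{93601880}{149} - 2556828} = \frac{1}{- \frac{287365492}{149}} = - \frac{149}{287365492}$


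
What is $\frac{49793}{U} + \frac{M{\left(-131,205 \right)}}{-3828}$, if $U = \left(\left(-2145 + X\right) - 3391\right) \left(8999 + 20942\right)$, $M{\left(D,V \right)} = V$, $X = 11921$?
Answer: $- \frac{38999915821}{731811334980} \approx -0.053292$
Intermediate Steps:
$U = 191173285$ ($U = \left(\left(-2145 + 11921\right) - 3391\right) \left(8999 + 20942\right) = \left(9776 - 3391\right) 29941 = 6385 \cdot 29941 = 191173285$)
$\frac{49793}{U} + \frac{M{\left(-131,205 \right)}}{-3828} = \frac{49793}{191173285} + \frac{205}{-3828} = 49793 \cdot \frac{1}{191173285} + 205 \left(- \frac{1}{3828}\right) = \frac{49793}{191173285} - \frac{205}{3828} = - \frac{38999915821}{731811334980}$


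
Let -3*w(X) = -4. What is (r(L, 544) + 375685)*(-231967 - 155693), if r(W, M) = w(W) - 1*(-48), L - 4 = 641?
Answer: -145657171660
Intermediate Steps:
L = 645 (L = 4 + 641 = 645)
w(X) = 4/3 (w(X) = -⅓*(-4) = 4/3)
r(W, M) = 148/3 (r(W, M) = 4/3 - 1*(-48) = 4/3 + 48 = 148/3)
(r(L, 544) + 375685)*(-231967 - 155693) = (148/3 + 375685)*(-231967 - 155693) = (1127203/3)*(-387660) = -145657171660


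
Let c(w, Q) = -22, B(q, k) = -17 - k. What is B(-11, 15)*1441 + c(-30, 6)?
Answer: -46134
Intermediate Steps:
B(-11, 15)*1441 + c(-30, 6) = (-17 - 1*15)*1441 - 22 = (-17 - 15)*1441 - 22 = -32*1441 - 22 = -46112 - 22 = -46134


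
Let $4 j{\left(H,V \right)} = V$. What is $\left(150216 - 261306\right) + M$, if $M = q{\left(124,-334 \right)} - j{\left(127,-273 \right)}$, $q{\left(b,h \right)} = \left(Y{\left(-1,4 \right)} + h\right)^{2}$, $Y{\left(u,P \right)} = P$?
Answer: $- \frac{8487}{4} \approx -2121.8$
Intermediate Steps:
$j{\left(H,V \right)} = \frac{V}{4}$
$q{\left(b,h \right)} = \left(4 + h\right)^{2}$
$M = \frac{435873}{4}$ ($M = \left(4 - 334\right)^{2} - \frac{1}{4} \left(-273\right) = \left(-330\right)^{2} - - \frac{273}{4} = 108900 + \frac{273}{4} = \frac{435873}{4} \approx 1.0897 \cdot 10^{5}$)
$\left(150216 - 261306\right) + M = \left(150216 - 261306\right) + \frac{435873}{4} = -111090 + \frac{435873}{4} = - \frac{8487}{4}$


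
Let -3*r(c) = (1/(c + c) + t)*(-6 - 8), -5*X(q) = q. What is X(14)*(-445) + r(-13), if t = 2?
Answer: 16317/13 ≈ 1255.2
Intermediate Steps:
X(q) = -q/5
r(c) = 28/3 + 7/(3*c) (r(c) = -(1/(c + c) + 2)*(-6 - 8)/3 = -(1/(2*c) + 2)*(-14)/3 = -(2 + 1/(2*c))*(-14)/3 = -(-28 - 7/c)/3 = 28/3 + 7/(3*c))
X(14)*(-445) + r(-13) = -⅕*14*(-445) + (7/3)*(1 + 4*(-13))/(-13) = -14/5*(-445) + (7/3)*(-1/13)*(1 - 52) = 1246 + (7/3)*(-1/13)*(-51) = 1246 + 119/13 = 16317/13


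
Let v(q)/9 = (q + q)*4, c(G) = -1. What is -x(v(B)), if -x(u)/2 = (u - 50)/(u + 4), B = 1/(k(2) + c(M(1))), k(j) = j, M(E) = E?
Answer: 11/19 ≈ 0.57895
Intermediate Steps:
B = 1 (B = 1/(2 - 1) = 1/1 = 1)
v(q) = 72*q (v(q) = 9*((q + q)*4) = 9*((2*q)*4) = 9*(8*q) = 72*q)
x(u) = -2*(-50 + u)/(4 + u) (x(u) = -2*(u - 50)/(u + 4) = -2*(-50 + u)/(4 + u))
-x(v(B)) = -2*(50 - 72)/(4 + 72*1) = -2*(50 - 1*72)/(4 + 72) = -2*(50 - 72)/76 = -2*(-22)/76 = -1*(-11/19) = 11/19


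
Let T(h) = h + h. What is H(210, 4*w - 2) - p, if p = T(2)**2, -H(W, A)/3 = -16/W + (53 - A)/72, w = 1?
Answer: -5011/280 ≈ -17.896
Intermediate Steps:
T(h) = 2*h
H(W, A) = -53/24 + 48/W + A/24 (H(W, A) = -3*(-16/W + (53 - A)/72) = -3*(-16/W + (53 - A)*(1/72)) = -3*(-16/W + (53/72 - A/72)) = -3*(53/72 - 16/W - A/72) = -53/24 + 48/W + A/24)
p = 16 (p = (2*2)**2 = 4**2 = 16)
H(210, 4*w - 2) - p = (1/24)*(1152 + 210*(-53 + (4*1 - 2)))/210 - 1*16 = (1/24)*(1/210)*(1152 + 210*(-53 + (4 - 2))) - 16 = (1/24)*(1/210)*(1152 + 210*(-53 + 2)) - 16 = (1/24)*(1/210)*(1152 + 210*(-51)) - 16 = (1/24)*(1/210)*(1152 - 10710) - 16 = (1/24)*(1/210)*(-9558) - 16 = -531/280 - 16 = -5011/280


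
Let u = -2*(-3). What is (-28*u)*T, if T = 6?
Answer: -1008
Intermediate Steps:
u = 6
(-28*u)*T = -28*6*6 = -168*6 = -1008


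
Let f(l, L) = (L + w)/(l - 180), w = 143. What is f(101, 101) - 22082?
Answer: -1744722/79 ≈ -22085.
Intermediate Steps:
f(l, L) = (143 + L)/(-180 + l) (f(l, L) = (L + 143)/(l - 180) = (143 + L)/(-180 + l))
f(101, 101) - 22082 = (143 + 101)/(-180 + 101) - 22082 = 244/(-79) - 22082 = -1/79*244 - 22082 = -244/79 - 22082 = -1744722/79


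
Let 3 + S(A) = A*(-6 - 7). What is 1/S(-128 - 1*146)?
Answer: 1/3559 ≈ 0.00028098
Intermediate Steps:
S(A) = -3 - 13*A (S(A) = -3 + A*(-6 - 7) = -3 + A*(-13) = -3 - 13*A)
1/S(-128 - 1*146) = 1/(-3 - 13*(-128 - 1*146)) = 1/(-3 - 13*(-128 - 146)) = 1/(-3 - 13*(-274)) = 1/(-3 + 3562) = 1/3559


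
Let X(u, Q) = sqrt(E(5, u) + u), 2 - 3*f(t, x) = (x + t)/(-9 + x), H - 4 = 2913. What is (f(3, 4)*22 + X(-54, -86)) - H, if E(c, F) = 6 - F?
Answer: -43381/15 + sqrt(6) ≈ -2889.6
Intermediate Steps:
H = 2917 (H = 4 + 2913 = 2917)
f(t, x) = 2/3 - (t + x)/(3*(-9 + x)) (f(t, x) = 2/3 - (x + t)/(3*(-9 + x)) = 2/3 - (t + x)/(3*(-9 + x)))
X(u, Q) = sqrt(6) (X(u, Q) = sqrt((6 - u) + u) = sqrt(6))
(f(3, 4)*22 + X(-54, -86)) - H = (((-18 + 4 - 1*3)/(3*(-9 + 4)))*22 + sqrt(6)) - 1*2917 = (((1/3)*(-18 + 4 - 3)/(-5))*22 + sqrt(6)) - 2917 = (((1/3)*(-1/5)*(-17))*22 + sqrt(6)) - 2917 = ((17/15)*22 + sqrt(6)) - 2917 = (374/15 + sqrt(6)) - 2917 = -43381/15 + sqrt(6)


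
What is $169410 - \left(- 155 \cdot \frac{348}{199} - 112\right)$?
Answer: $\frac{33788818}{199} \approx 1.6979 \cdot 10^{5}$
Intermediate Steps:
$169410 - \left(- 155 \cdot \frac{348}{199} - 112\right) = 169410 - \left(- 155 \cdot 348 \cdot \frac{1}{199} - 112\right) = 169410 - \left(\left(-155\right) \frac{348}{199} - 112\right) = 169410 - \left(- \frac{53940}{199} - 112\right) = 169410 - - \frac{76228}{199} = 169410 + \frac{76228}{199} = \frac{33788818}{199}$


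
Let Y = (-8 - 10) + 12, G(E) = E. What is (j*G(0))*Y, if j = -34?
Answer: 0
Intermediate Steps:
Y = -6 (Y = -18 + 12 = -6)
(j*G(0))*Y = -34*0*(-6) = 0*(-6) = 0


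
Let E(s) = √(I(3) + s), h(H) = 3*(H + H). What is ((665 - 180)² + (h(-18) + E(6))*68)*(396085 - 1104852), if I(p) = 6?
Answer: -161514532727 - 96392312*√3 ≈ -1.6168e+11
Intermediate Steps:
h(H) = 6*H (h(H) = 3*(2*H) = 6*H)
E(s) = √(6 + s)
((665 - 180)² + (h(-18) + E(6))*68)*(396085 - 1104852) = ((665 - 180)² + (6*(-18) + √(6 + 6))*68)*(396085 - 1104852) = (485² + (-108 + √12)*68)*(-708767) = (235225 + (-108 + 2*√3)*68)*(-708767) = (235225 + (-7344 + 136*√3))*(-708767) = (227881 + 136*√3)*(-708767) = -161514532727 - 96392312*√3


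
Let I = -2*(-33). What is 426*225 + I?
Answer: 95916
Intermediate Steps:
I = 66
426*225 + I = 426*225 + 66 = 95850 + 66 = 95916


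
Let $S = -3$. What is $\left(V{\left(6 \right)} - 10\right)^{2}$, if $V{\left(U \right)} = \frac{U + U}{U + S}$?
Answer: $36$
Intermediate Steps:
$V{\left(U \right)} = \frac{2 U}{-3 + U}$ ($V{\left(U \right)} = \frac{U + U}{U - 3} = \frac{2 U}{-3 + U}$)
$\left(V{\left(6 \right)} - 10\right)^{2} = \left(2 \cdot 6 \frac{1}{-3 + 6} - 10\right)^{2} = \left(2 \cdot 6 \cdot \frac{1}{3} - 10\right)^{2} = \left(4 - 10\right)^{2} = \left(-6\right)^{2} = 36$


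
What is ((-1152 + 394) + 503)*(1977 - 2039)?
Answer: 15810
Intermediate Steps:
((-1152 + 394) + 503)*(1977 - 2039) = (-758 + 503)*(-62) = -255*(-62) = 15810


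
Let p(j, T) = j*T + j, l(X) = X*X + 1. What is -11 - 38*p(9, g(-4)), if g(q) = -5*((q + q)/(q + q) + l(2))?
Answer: 9907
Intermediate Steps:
l(X) = 1 + X² (l(X) = X² + 1 = 1 + X²)
g(q) = -30 (g(q) = -5*((q + q)/(q + q) + (1 + 2²)) = -5*((2*q)/((2*q)) + (1 + 4)) = -5*((2*q)*(1/(2*q)) + 5) = -5*(1 + 5) = -5*6 = -30)
p(j, T) = j + T*j (p(j, T) = T*j + j = j + T*j)
-11 - 38*p(9, g(-4)) = -11 - 342*(1 - 30) = -11 - 342*(-29) = -11 - 38*(-261) = -11 + 9918 = 9907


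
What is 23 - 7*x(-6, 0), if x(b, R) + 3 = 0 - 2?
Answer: 58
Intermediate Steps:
x(b, R) = -5 (x(b, R) = -3 + (0 - 2) = -3 - 2 = -5)
23 - 7*x(-6, 0) = 23 - 7*(-5) = 23 + 35 = 58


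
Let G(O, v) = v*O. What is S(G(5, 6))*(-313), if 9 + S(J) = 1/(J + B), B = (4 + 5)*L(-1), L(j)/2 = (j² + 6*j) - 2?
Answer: 270745/96 ≈ 2820.3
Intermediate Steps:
G(O, v) = O*v
L(j) = -4 + 2*j² + 12*j (L(j) = 2*((j² + 6*j) - 2) = 2*(-2 + j² + 6*j) = -4 + 2*j² + 12*j)
B = -126 (B = (4 + 5)*(-4 + 2*(-1)² + 12*(-1)) = 9*(-4 + 2*1 - 12) = 9*(-4 + 2 - 12) = 9*(-14) = -126)
S(J) = -9 + 1/(-126 + J) (S(J) = -9 + 1/(J - 126) = -9 + 1/(-126 + J))
S(G(5, 6))*(-313) = ((1135 - 45*6)/(-126 + 5*6))*(-313) = ((1135 - 9*30)/(-126 + 30))*(-313) = ((1135 - 270)/(-96))*(-313) = -1/96*865*(-313) = -865/96*(-313) = 270745/96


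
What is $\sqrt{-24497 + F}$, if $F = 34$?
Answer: $i \sqrt{24463} \approx 156.41 i$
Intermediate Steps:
$\sqrt{-24497 + F} = \sqrt{-24497 + 34} = \sqrt{-24463} = i \sqrt{24463}$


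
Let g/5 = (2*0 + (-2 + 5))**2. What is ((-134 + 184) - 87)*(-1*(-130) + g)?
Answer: -6475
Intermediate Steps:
g = 45 (g = 5*(2*0 + (-2 + 5))**2 = 5*(0 + 3)**2 = 5*3**2 = 5*9 = 45)
((-134 + 184) - 87)*(-1*(-130) + g) = ((-134 + 184) - 87)*(-1*(-130) + 45) = (50 - 87)*(130 + 45) = -37*175 = -6475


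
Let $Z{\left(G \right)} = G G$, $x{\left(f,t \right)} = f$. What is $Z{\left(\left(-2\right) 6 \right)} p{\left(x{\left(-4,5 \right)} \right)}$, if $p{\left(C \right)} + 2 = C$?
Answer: $-864$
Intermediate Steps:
$Z{\left(G \right)} = G^{2}$
$p{\left(C \right)} = -2 + C$
$Z{\left(\left(-2\right) 6 \right)} p{\left(x{\left(-4,5 \right)} \right)} = \left(\left(-2\right) 6\right)^{2} \left(-2 - 4\right) = \left(-12\right)^{2} \left(-6\right) = 144 \left(-6\right) = -864$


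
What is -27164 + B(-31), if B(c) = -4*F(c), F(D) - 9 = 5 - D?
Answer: -27344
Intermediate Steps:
F(D) = 14 - D (F(D) = 9 + (5 - D) = 14 - D)
B(c) = -56 + 4*c (B(c) = -4*(14 - c) = -56 + 4*c)
-27164 + B(-31) = -27164 + (-56 + 4*(-31)) = -27164 + (-56 - 124) = -27164 - 180 = -27344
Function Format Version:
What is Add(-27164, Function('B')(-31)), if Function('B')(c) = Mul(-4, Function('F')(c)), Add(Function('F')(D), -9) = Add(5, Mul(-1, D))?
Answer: -27344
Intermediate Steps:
Function('F')(D) = Add(14, Mul(-1, D)) (Function('F')(D) = Add(9, Add(5, Mul(-1, D))) = Add(14, Mul(-1, D)))
Function('B')(c) = Add(-56, Mul(4, c)) (Function('B')(c) = Mul(-4, Add(14, Mul(-1, c))) = Add(-56, Mul(4, c)))
Add(-27164, Function('B')(-31)) = Add(-27164, Add(-56, Mul(4, -31))) = Add(-27164, Add(-56, -124)) = Add(-27164, -180) = -27344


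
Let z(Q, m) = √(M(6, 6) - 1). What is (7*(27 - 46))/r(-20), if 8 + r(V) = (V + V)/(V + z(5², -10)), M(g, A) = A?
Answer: 7847/352 + 133*√5/352 ≈ 23.137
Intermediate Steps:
z(Q, m) = √5 (z(Q, m) = √(6 - 1) = √5)
r(V) = -8 + 2*V/(V + √5) (r(V) = -8 + (V + V)/(V + √5) = -8 + (2*V)/(V + √5) = -8 + 2*V/(V + √5))
(7*(27 - 46))/r(-20) = (7*(27 - 46))/((2*(-4*√5 - 3*(-20))/(-20 + √5))) = (7*(-19))/((2*(-4*√5 + 60)/(-20 + √5))) = -133*(-20 + √5)/(2*(60 - 4*√5))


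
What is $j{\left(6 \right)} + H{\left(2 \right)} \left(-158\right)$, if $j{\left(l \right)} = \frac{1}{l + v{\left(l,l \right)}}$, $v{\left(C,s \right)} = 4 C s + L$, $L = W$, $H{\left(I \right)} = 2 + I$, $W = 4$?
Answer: $- \frac{97327}{154} \approx -631.99$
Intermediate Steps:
$L = 4$
$v{\left(C,s \right)} = 4 + 4 C s$ ($v{\left(C,s \right)} = 4 C s + 4 = 4 + 4 C s$)
$j{\left(l \right)} = \frac{1}{4 + l + 4 l^{2}}$ ($j{\left(l \right)} = \frac{1}{l + \left(4 + 4 l l\right)} = \frac{1}{l + \left(4 + 4 l^{2}\right)} = \frac{1}{4 + l + 4 l^{2}}$)
$j{\left(6 \right)} + H{\left(2 \right)} \left(-158\right) = \frac{1}{4 + 6 + 4 \cdot 6^{2}} + \left(2 + 2\right) \left(-158\right) = \frac{1}{4 + 6 + 4 \cdot 36} + 4 \left(-158\right) = \frac{1}{4 + 6 + 144} - 632 = \frac{1}{154} - 632 = - \frac{97327}{154}$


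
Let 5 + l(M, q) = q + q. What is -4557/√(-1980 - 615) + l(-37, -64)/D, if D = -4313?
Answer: 7/227 + 1519*I*√2595/865 ≈ 0.030837 + 89.456*I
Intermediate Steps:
l(M, q) = -5 + 2*q (l(M, q) = -5 + (q + q) = -5 + 2*q)
-4557/√(-1980 - 615) + l(-37, -64)/D = -4557/√(-1980 - 615) + (-5 + 2*(-64))/(-4313) = -4557*(-I*√2595/2595) + (-5 - 128)*(-1/4313) = -4557*(-I*√2595/2595) - 133*(-1/4313) = -(-1519)*I*√2595/865 + 7/227 = 1519*I*√2595/865 + 7/227 = 7/227 + 1519*I*√2595/865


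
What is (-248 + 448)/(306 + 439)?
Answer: 40/149 ≈ 0.26846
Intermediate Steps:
(-248 + 448)/(306 + 439) = 200/745 = 200*(1/745) = 40/149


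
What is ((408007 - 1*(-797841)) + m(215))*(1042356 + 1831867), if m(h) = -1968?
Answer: 3460219585240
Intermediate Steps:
((408007 - 1*(-797841)) + m(215))*(1042356 + 1831867) = ((408007 - 1*(-797841)) - 1968)*(1042356 + 1831867) = ((408007 + 797841) - 1968)*2874223 = (1205848 - 1968)*2874223 = 1203880*2874223 = 3460219585240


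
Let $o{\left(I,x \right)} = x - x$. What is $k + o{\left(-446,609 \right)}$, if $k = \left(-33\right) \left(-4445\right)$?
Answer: $146685$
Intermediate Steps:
$o{\left(I,x \right)} = 0$
$k = 146685$
$k + o{\left(-446,609 \right)} = 146685 + 0 = 146685$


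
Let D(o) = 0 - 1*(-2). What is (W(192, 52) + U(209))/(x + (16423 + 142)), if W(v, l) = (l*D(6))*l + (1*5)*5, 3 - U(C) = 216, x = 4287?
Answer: 1305/5213 ≈ 0.25034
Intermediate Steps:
U(C) = -213 (U(C) = 3 - 1*216 = 3 - 216 = -213)
D(o) = 2 (D(o) = 0 + 2 = 2)
W(v, l) = 25 + 2*l**2 (W(v, l) = (l*2)*l + (1*5)*5 = (2*l)*l + 5*5 = 2*l**2 + 25 = 25 + 2*l**2)
(W(192, 52) + U(209))/(x + (16423 + 142)) = ((25 + 2*52**2) - 213)/(4287 + (16423 + 142)) = ((25 + 2*2704) - 213)/(4287 + 16565) = ((25 + 5408) - 213)/20852 = (5433 - 213)*(1/20852) = 5220*(1/20852) = 1305/5213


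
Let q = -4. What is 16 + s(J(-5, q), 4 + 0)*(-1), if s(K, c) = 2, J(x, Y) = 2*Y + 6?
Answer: 14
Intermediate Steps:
J(x, Y) = 6 + 2*Y
16 + s(J(-5, q), 4 + 0)*(-1) = 16 + 2*(-1) = 16 - 2 = 14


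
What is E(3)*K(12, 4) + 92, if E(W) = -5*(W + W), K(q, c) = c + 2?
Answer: -88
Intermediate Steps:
K(q, c) = 2 + c
E(W) = -10*W
E(3)*K(12, 4) + 92 = (-10*3)*(2 + 4) + 92 = -30*6 + 92 = -180 + 92 = -88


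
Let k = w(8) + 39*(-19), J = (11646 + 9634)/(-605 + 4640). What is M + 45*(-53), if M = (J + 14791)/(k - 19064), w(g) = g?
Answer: -38115127508/15976179 ≈ -2385.7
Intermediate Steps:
J = 4256/807 (J = 21280/4035 = 21280*(1/4035) = 4256/807 ≈ 5.2739)
k = -733 (k = 8 + 39*(-19) = 8 - 741 = -733)
M = -11940593/15976179 (M = (4256/807 + 14791)/(-733 - 19064) = (11940593/807)/(-19797) = (11940593/807)*(-1/19797) = -11940593/15976179 ≈ -0.74740)
M + 45*(-53) = -11940593/15976179 + 45*(-53) = -11940593/15976179 - 2385 = -38115127508/15976179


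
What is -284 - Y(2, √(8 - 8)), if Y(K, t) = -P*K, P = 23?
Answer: -238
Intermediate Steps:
Y(K, t) = -23*K
-284 - Y(2, √(8 - 8)) = -284 - (-23)*2 = -284 - 1*(-46) = -284 + 46 = -238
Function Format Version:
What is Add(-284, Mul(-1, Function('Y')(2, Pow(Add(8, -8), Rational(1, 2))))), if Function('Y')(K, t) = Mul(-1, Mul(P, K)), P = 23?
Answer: -238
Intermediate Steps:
Function('Y')(K, t) = Mul(-23, K) (Function('Y')(K, t) = Mul(-1, Mul(23, K)) = Mul(-23, K))
Add(-284, Mul(-1, Function('Y')(2, Pow(Add(8, -8), Rational(1, 2))))) = Add(-284, Mul(-1, Mul(-23, 2))) = Add(-284, Mul(-1, -46)) = Add(-284, 46) = -238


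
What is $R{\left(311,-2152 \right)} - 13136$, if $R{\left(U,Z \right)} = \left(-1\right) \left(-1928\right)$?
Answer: $-11208$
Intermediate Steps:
$R{\left(U,Z \right)} = 1928$
$R{\left(311,-2152 \right)} - 13136 = 1928 - 13136 = -11208$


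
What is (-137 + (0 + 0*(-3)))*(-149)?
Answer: 20413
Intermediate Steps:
(-137 + (0 + 0*(-3)))*(-149) = (-137 + (0 + 0))*(-149) = (-137 + 0)*(-149) = -137*(-149) = 20413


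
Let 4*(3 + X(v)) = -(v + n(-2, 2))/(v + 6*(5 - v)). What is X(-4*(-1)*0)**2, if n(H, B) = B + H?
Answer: 9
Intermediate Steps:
X(v) = -3 - v/(4*(30 - 5*v)) (X(v) = -3 + (-(v + (2 - 2))/(v + 6*(5 - v)))/4 = -3 + (-(v + 0)/(v + (30 - 6*v)))/4 = -3 + (-v/(30 - 5*v))/4 = -3 - v/(4*(30 - 5*v)))
X(-4*(-1)*0)**2 = ((360 - 59*(-4*(-1))*0)/(20*(-6 - 4*(-1)*0)))**2 = ((360 - 236*0)/(20*(-6 + 4*0)))**2 = ((360 - 59*0)/(20*(-6 + 0)))**2 = ((1/20)*(360 + 0)/(-6))**2 = ((1/20)*(-1/6)*360)**2 = (-3)**2 = 9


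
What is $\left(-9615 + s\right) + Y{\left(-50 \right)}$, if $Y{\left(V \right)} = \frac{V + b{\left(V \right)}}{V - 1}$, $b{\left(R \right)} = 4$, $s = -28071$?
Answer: $- \frac{1921940}{51} \approx -37685.0$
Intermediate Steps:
$Y{\left(V \right)} = \frac{4 + V}{-1 + V}$ ($Y{\left(V \right)} = \frac{V + 4}{V - 1} = \frac{4 + V}{-1 + V}$)
$\left(-9615 + s\right) + Y{\left(-50 \right)} = \left(-9615 - 28071\right) + \frac{4 - 50}{-1 - 50} = -37686 + \frac{1}{-51} \left(-46\right) = -37686 - - \frac{46}{51} = -37686 + \frac{46}{51} = - \frac{1921940}{51}$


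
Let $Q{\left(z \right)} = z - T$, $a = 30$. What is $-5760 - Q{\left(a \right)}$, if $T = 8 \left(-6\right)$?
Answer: $-5838$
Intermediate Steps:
$T = -48$
$Q{\left(z \right)} = 48 + z$ ($Q{\left(z \right)} = z - -48 = z + 48 = 48 + z$)
$-5760 - Q{\left(a \right)} = -5760 - \left(48 + 30\right) = -5760 - 78 = -5838$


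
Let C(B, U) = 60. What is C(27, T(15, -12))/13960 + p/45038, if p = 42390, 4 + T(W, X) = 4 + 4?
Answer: 14861667/15718262 ≈ 0.94550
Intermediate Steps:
T(W, X) = 4 (T(W, X) = -4 + (4 + 4) = -4 + 8 = 4)
C(27, T(15, -12))/13960 + p/45038 = 60/13960 + 42390/45038 = 60*(1/13960) + 42390*(1/45038) = 3/698 + 21195/22519 = 14861667/15718262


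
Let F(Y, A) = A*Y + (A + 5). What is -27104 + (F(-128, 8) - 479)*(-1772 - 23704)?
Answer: 37932136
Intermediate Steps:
F(Y, A) = 5 + A + A*Y (F(Y, A) = A*Y + (5 + A) = 5 + A + A*Y)
-27104 + (F(-128, 8) - 479)*(-1772 - 23704) = -27104 + ((5 + 8 + 8*(-128)) - 479)*(-1772 - 23704) = -27104 + ((5 + 8 - 1024) - 479)*(-25476) = -27104 + (-1011 - 479)*(-25476) = -27104 - 1490*(-25476) = -27104 + 37959240 = 37932136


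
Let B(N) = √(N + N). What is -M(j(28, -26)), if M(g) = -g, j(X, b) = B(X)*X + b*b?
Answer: 676 + 56*√14 ≈ 885.53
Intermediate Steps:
B(N) = √2*√N (B(N) = √(2*N) = √2*√N)
j(X, b) = b² + √2*X^(3/2) (j(X, b) = (√2*√X)*X + b*b = √2*X^(3/2) + b² = b² + √2*X^(3/2))
-M(j(28, -26)) = -(-1)*((-26)² + √2*28^(3/2)) = -(-1)*(676 + √2*(56*√7)) = -(-1)*(676 + 56*√14) = -(-676 - 56*√14) = 676 + 56*√14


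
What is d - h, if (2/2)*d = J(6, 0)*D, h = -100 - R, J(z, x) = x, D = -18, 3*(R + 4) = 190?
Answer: 478/3 ≈ 159.33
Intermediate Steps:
R = 178/3 (R = -4 + (1/3)*190 = -4 + 190/3 = 178/3 ≈ 59.333)
h = -478/3 (h = -100 - 1*178/3 = -100 - 178/3 = -478/3 ≈ -159.33)
d = 0 (d = 0*(-18) = 0)
d - h = 0 - 1*(-478/3) = 0 + 478/3 = 478/3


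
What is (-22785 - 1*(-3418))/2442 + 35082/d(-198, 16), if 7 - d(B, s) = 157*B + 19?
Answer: -86023319/12647118 ≈ -6.8018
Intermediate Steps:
d(B, s) = -12 - 157*B (d(B, s) = 7 - (157*B + 19) = 7 - (19 + 157*B) = 7 + (-19 - 157*B) = -12 - 157*B)
(-22785 - 1*(-3418))/2442 + 35082/d(-198, 16) = (-22785 - 1*(-3418))/2442 + 35082/(-12 - 157*(-198)) = (-22785 + 3418)*(1/2442) + 35082/(-12 + 31086) = -19367*1/2442 + 35082/31074 = -19367/2442 + 35082*(1/31074) = -19367/2442 + 5847/5179 = -86023319/12647118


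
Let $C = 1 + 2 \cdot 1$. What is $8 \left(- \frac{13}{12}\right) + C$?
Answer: $- \frac{17}{3} \approx -5.6667$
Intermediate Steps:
$C = 3$ ($C = 1 + 2 = 3$)
$8 \left(- \frac{13}{12}\right) + C = 8 \left(- \frac{13}{12}\right) + 3 = - \frac{26}{3} + 3 = - \frac{17}{3}$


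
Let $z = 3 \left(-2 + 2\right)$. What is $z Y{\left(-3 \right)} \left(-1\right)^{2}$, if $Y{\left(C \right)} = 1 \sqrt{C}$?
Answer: $0$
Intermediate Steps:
$Y{\left(C \right)} = \sqrt{C}$
$z = 0$ ($z = 3 \cdot 0 = 0$)
$z Y{\left(-3 \right)} \left(-1\right)^{2} = 0 \sqrt{-3} \left(-1\right)^{2} = 0 i \sqrt{3} \cdot 1 = 0 \cdot 1 = 0$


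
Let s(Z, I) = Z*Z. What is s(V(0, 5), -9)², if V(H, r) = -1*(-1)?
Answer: 1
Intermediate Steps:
V(H, r) = 1
s(Z, I) = Z²
s(V(0, 5), -9)² = (1²)² = 1² = 1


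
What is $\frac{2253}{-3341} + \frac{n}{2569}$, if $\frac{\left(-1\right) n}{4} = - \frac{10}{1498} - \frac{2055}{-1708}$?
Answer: $- \frac{265176527138}{392150011981} \approx -0.67621$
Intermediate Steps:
$n = - \frac{218665}{45689}$ ($n = - 4 \left(- \frac{10}{1498} - \frac{2055}{-1708}\right) = - 4 \left(\left(-10\right) \frac{1}{1498} - - \frac{2055}{1708}\right) = - 4 \left(- \frac{5}{749} + \frac{2055}{1708}\right) = \left(-4\right) \frac{218665}{182756} = - \frac{218665}{45689} \approx -4.7859$)
$\frac{2253}{-3341} + \frac{n}{2569} = \frac{2253}{-3341} - \frac{218665}{45689 \cdot 2569} = 2253 \left(- \frac{1}{3341}\right) - \frac{218665}{117375041} = - \frac{2253}{3341} - \frac{218665}{117375041} = - \frac{265176527138}{392150011981}$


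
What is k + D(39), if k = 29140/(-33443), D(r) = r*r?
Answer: 50837663/33443 ≈ 1520.1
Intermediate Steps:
D(r) = r²
k = -29140/33443 (k = 29140*(-1/33443) = -29140/33443 ≈ -0.87133)
k + D(39) = -29140/33443 + 39² = -29140/33443 + 1521 = 50837663/33443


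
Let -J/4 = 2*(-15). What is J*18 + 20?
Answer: 2180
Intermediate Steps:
J = 120 (J = -8*(-15) = -4*(-30) = 120)
J*18 + 20 = 120*18 + 20 = 2160 + 20 = 2180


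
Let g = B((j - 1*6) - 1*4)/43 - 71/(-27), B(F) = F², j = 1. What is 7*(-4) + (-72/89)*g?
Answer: -363388/11481 ≈ -31.651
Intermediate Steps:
g = 5240/1161 (g = ((1 - 1*6) - 1*4)²/43 - 71/(-27) = ((1 - 6) - 4)²*(1/43) - 71*(-1/27) = (-5 - 4)²*(1/43) + 71/27 = (-9)²*(1/43) + 71/27 = 81*(1/43) + 71/27 = 81/43 + 71/27 = 5240/1161 ≈ 4.5134)
7*(-4) + (-72/89)*g = 7*(-4) - 72/89*(5240/1161) = -28 - 72*1/89*(5240/1161) = -28 - 72/89*5240/1161 = -28 - 41920/11481 = -363388/11481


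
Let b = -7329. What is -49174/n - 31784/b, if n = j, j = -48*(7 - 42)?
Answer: -2436501/97720 ≈ -24.934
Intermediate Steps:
j = 1680 (j = -48*(-35) = 1680)
n = 1680
-49174/n - 31784/b = -49174/1680 - 31784/(-7329) = -49174*1/1680 - 31784*(-1/7329) = -24587/840 + 31784/7329 = -2436501/97720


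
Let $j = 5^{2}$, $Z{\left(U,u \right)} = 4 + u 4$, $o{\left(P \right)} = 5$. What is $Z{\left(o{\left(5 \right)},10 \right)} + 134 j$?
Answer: $3394$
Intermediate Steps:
$Z{\left(U,u \right)} = 4 + 4 u$
$j = 25$
$Z{\left(o{\left(5 \right)},10 \right)} + 134 j = \left(4 + 4 \cdot 10\right) + 134 \cdot 25 = \left(4 + 40\right) + 3350 = 44 + 3350 = 3394$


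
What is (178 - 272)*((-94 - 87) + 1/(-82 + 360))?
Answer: 2364899/139 ≈ 17014.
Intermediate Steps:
(178 - 272)*((-94 - 87) + 1/(-82 + 360)) = -94*(-181 + 1/278) = -94*(-50317/278) = 2364899/139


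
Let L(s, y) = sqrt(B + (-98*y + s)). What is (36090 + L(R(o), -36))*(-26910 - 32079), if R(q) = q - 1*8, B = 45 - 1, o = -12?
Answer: -2128913010 - 235956*sqrt(222) ≈ -2.1324e+9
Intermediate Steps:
B = 44
R(q) = -8 + q (R(q) = q - 8 = -8 + q)
L(s, y) = sqrt(44 + s - 98*y) (L(s, y) = sqrt(44 + (-98*y + s)) = sqrt(44 + (s - 98*y)) = sqrt(44 + s - 98*y))
(36090 + L(R(o), -36))*(-26910 - 32079) = (36090 + sqrt(44 + (-8 - 12) - 98*(-36)))*(-26910 - 32079) = (36090 + sqrt(44 - 20 + 3528))*(-58989) = (36090 + sqrt(3552))*(-58989) = (36090 + 4*sqrt(222))*(-58989) = -2128913010 - 235956*sqrt(222)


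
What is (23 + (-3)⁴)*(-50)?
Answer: -5200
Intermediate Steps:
(23 + (-3)⁴)*(-50) = (23 + 81)*(-50) = 104*(-50) = -5200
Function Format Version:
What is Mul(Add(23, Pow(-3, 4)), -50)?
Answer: -5200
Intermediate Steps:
Mul(Add(23, Pow(-3, 4)), -50) = Mul(Add(23, 81), -50) = Mul(104, -50) = -5200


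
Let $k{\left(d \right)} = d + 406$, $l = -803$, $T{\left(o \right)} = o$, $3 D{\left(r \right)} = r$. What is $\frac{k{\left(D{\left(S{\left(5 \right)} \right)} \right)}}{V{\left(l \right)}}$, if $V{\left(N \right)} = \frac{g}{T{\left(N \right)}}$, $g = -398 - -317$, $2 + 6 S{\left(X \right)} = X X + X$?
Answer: $\frac{2945404}{729} \approx 4040.3$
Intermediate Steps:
$S{\left(X \right)} = - \frac{1}{3} + \frac{X}{6} + \frac{X^{2}}{6}$ ($S{\left(X \right)} = - \frac{1}{3} + \frac{X X + X}{6} = - \frac{1}{3} + \frac{X^{2} + X}{6} = - \frac{1}{3} + \frac{X + X^{2}}{6} = - \frac{1}{3} + \left(\frac{X}{6} + \frac{X^{2}}{6}\right) = - \frac{1}{3} + \frac{X}{6} + \frac{X^{2}}{6}$)
$D{\left(r \right)} = \frac{r}{3}$
$g = -81$ ($g = -398 + 317 = -81$)
$k{\left(d \right)} = 406 + d$
$V{\left(N \right)} = - \frac{81}{N}$
$\frac{k{\left(D{\left(S{\left(5 \right)} \right)} \right)}}{V{\left(l \right)}} = \frac{406 + \frac{- \frac{1}{3} + \frac{1}{6} \cdot 5 + \frac{5^{2}}{6}}{3}}{\left(-81\right) \frac{1}{-803}} = \frac{406 + \frac{- \frac{1}{3} + \frac{5}{6} + \frac{1}{6} \cdot 25}{3}}{\left(-81\right) \left(- \frac{1}{803}\right)} = \frac{406 + \frac{- \frac{1}{3} + \frac{5}{6} + \frac{25}{6}}{3}}{\frac{81}{803}} = \left(406 + \frac{1}{3} \cdot \frac{14}{3}\right) \frac{803}{81} = \left(406 + \frac{14}{9}\right) \frac{803}{81} = \frac{3668}{9} \cdot \frac{803}{81} = \frac{2945404}{729}$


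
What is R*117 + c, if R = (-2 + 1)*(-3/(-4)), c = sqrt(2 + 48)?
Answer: -351/4 + 5*sqrt(2) ≈ -80.679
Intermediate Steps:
c = 5*sqrt(2) (c = sqrt(50) = 5*sqrt(2) ≈ 7.0711)
R = -3/4 (R = -(-3)*(-1)/4 = -1*3/4 = -3/4 ≈ -0.75000)
R*117 + c = -3/4*117 + 5*sqrt(2) = -351/4 + 5*sqrt(2)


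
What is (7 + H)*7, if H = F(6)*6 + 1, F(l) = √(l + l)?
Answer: 56 + 84*√3 ≈ 201.49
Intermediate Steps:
F(l) = √2*√l (F(l) = √(2*l) = √2*√l)
H = 1 + 12*√3 (H = (√2*√6)*6 + 1 = (2*√3)*6 + 1 = 12*√3 + 1 = 1 + 12*√3 ≈ 21.785)
(7 + H)*7 = (7 + (1 + 12*√3))*7 = (8 + 12*√3)*7 = 56 + 84*√3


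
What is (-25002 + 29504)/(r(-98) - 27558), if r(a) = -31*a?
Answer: -2251/12260 ≈ -0.18361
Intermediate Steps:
(-25002 + 29504)/(r(-98) - 27558) = (-25002 + 29504)/(-31*(-98) - 27558) = 4502/(3038 - 27558) = 4502/(-24520) = 4502*(-1/24520) = -2251/12260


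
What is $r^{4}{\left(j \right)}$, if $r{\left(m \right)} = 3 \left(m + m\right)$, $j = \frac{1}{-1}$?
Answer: $1296$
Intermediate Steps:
$j = -1$
$r{\left(m \right)} = 6 m$ ($r{\left(m \right)} = 3 \cdot 2 m = 6 m$)
$r^{4}{\left(j \right)} = \left(6 \left(-1\right)\right)^{4} = \left(-6\right)^{4} = 1296$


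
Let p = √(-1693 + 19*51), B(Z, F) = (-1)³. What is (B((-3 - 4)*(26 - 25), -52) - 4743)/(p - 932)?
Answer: 1105352/217337 + 2372*I*√181/217337 ≈ 5.0859 + 0.14683*I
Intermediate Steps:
B(Z, F) = -1
p = 2*I*√181 (p = √(-1693 + 969) = √(-724) = 2*I*√181 ≈ 26.907*I)
(B((-3 - 4)*(26 - 25), -52) - 4743)/(p - 932) = (-1 - 4743)/(2*I*√181 - 932) = -4744/(-932 + 2*I*√181)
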